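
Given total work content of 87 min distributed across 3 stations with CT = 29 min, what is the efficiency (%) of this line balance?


Formula: Efficiency = Sum of Task Times / (N_stations * CT) * 100
Total station capacity = 3 stations * 29 min = 87 min
Efficiency = 87 / 87 * 100 = 100.0%

100.0%


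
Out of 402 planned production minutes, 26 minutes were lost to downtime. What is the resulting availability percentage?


Formula: Availability = (Planned Time - Downtime) / Planned Time * 100
Uptime = 402 - 26 = 376 min
Availability = 376 / 402 * 100 = 93.5%

93.5%


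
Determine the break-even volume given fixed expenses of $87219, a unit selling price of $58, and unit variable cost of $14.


Formula: BEQ = Fixed Costs / (Price - Variable Cost)
Contribution margin = $58 - $14 = $44/unit
BEQ = ceil($87219 / $44/unit) = ceil(1982.25) = 1983 units

1983 units


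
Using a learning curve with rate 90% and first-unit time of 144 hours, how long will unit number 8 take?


Formula: T_n = T_1 * (learning_rate)^(log2(n)) where learning_rate = rate/100
Doublings = log2(8) = 3
T_n = 144 * 0.9^3
T_n = 144 * 0.729 = 105.0 hours

105.0 hours


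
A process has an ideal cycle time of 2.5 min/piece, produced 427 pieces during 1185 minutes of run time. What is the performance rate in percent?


Formula: Performance = (Ideal CT * Total Count) / Run Time * 100
Ideal output time = 2.5 * 427 = 1067.5 min
Performance = 1067.5 / 1185 * 100 = 90.1%

90.1%


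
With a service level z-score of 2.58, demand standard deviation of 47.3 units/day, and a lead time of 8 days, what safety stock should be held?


Formula: SS = z * sigma_d * sqrt(LT)
sqrt(LT) = sqrt(8) = 2.8284
SS = 2.58 * 47.3 * 2.8284
SS = 345.2 units

345.2 units


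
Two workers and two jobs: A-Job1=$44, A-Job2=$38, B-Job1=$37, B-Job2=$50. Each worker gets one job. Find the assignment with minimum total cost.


Option 1: A->1 + B->2 = $44 + $50 = $94
Option 2: A->2 + B->1 = $38 + $37 = $75
Min cost = min($94, $75) = $75

$75


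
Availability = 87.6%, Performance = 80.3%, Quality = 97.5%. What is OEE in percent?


Formula: OEE = Availability * Performance * Quality / 10000
A * P = 87.6% * 80.3% / 100 = 70.34%
OEE = 70.34% * 97.5% / 100 = 68.6%

68.6%


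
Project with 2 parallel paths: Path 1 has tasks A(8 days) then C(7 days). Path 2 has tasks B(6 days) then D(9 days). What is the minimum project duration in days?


Path 1 = 8 + 7 = 15 days
Path 2 = 6 + 9 = 15 days
Duration = max(15, 15) = 15 days

15 days


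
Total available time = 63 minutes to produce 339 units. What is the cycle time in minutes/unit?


Formula: CT = Available Time / Number of Units
CT = 63 min / 339 units
CT = 0.19 min/unit

0.19 min/unit


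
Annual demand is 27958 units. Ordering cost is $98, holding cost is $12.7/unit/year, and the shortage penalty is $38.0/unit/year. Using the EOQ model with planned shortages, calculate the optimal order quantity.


Formula: EOQ* = sqrt(2DS/H) * sqrt((H+P)/P)
Base EOQ = sqrt(2*27958*98/12.7) = 656.87 units
Correction = sqrt((12.7+38.0)/38.0) = 1.15508
EOQ* = 656.87 * 1.15508 = 758.7 units

758.7 units


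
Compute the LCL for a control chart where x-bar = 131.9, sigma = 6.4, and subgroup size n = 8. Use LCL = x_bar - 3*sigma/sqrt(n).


LCL = 131.9 - 3 * 6.4 / sqrt(8)

125.11


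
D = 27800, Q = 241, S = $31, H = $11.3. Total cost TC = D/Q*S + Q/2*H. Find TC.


TC = 27800/241 * 31 + 241/2 * 11.3

$4937.58


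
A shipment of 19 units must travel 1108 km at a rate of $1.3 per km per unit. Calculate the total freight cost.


TC = dist * cost * units = 1108 * 1.3 * 19 = $27367.60

$27367.60


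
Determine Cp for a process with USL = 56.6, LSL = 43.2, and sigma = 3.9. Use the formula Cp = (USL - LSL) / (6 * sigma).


Cp = (56.6 - 43.2) / (6 * 3.9)

0.57


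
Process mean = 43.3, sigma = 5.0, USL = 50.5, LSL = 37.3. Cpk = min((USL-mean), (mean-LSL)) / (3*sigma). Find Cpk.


Cpu = (50.5 - 43.3) / (3 * 5.0) = 0.48
Cpl = (43.3 - 37.3) / (3 * 5.0) = 0.4
Cpk = min(0.48, 0.4) = 0.4

0.4


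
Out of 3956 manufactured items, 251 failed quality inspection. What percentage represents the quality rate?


Formula: Quality Rate = Good Pieces / Total Pieces * 100
Good pieces = 3956 - 251 = 3705
QR = 3705 / 3956 * 100 = 93.7%

93.7%


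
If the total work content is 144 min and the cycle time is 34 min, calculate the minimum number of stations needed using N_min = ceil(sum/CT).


Formula: N_min = ceil(Sum of Task Times / Cycle Time)
N_min = ceil(144 min / 34 min) = ceil(4.2353)
N_min = 5 stations

5


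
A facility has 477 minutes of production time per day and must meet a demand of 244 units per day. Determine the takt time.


Formula: Takt Time = Available Production Time / Customer Demand
Takt = 477 min/day / 244 units/day
Takt = 1.95 min/unit

1.95 min/unit


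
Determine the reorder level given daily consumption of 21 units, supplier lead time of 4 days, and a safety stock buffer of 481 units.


Formula: ROP = (Daily Demand * Lead Time) + Safety Stock
Demand during lead time = 21 * 4 = 84 units
ROP = 84 + 481 = 565 units

565 units


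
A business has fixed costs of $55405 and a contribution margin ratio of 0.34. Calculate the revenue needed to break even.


Formula: BER = Fixed Costs / Contribution Margin Ratio
BER = $55405 / 0.34
BER = $162955.88 (to the nearest cent)

$162955.88


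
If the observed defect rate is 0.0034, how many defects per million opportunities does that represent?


DPMO = defect_rate * 1000000 = 0.0034 * 1000000

3400


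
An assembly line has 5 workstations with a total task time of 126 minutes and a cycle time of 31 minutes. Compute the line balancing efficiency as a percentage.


Formula: Efficiency = Sum of Task Times / (N_stations * CT) * 100
Total station capacity = 5 stations * 31 min = 155 min
Efficiency = 126 / 155 * 100 = 81.3%

81.3%


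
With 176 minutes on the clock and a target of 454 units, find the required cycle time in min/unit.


Formula: CT = Available Time / Number of Units
CT = 176 min / 454 units
CT = 0.39 min/unit

0.39 min/unit


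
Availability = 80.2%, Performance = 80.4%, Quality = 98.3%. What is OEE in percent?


Formula: OEE = Availability * Performance * Quality / 10000
A * P = 80.2% * 80.4% / 100 = 64.48%
OEE = 64.48% * 98.3% / 100 = 63.4%

63.4%


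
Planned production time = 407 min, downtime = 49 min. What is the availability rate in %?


Formula: Availability = (Planned Time - Downtime) / Planned Time * 100
Uptime = 407 - 49 = 358 min
Availability = 358 / 407 * 100 = 88.0%

88.0%


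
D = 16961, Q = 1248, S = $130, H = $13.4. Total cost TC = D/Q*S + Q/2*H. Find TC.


TC = 16961/1248 * 130 + 1248/2 * 13.4

$10128.37


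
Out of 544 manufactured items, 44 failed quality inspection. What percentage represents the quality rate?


Formula: Quality Rate = Good Pieces / Total Pieces * 100
Good pieces = 544 - 44 = 500
QR = 500 / 544 * 100 = 91.9%

91.9%


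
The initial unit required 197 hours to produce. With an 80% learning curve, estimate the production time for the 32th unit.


Formula: T_n = T_1 * (learning_rate)^(log2(n)) where learning_rate = rate/100
Doublings = log2(32) = 5
T_n = 197 * 0.8^5
T_n = 197 * 0.3277 = 64.6 hours

64.6 hours


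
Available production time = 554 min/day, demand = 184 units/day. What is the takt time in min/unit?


Formula: Takt Time = Available Production Time / Customer Demand
Takt = 554 min/day / 184 units/day
Takt = 3.01 min/unit

3.01 min/unit


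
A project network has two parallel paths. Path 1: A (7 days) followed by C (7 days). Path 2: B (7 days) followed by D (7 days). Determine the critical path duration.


Path 1 = 7 + 7 = 14 days
Path 2 = 7 + 7 = 14 days
Duration = max(14, 14) = 14 days

14 days


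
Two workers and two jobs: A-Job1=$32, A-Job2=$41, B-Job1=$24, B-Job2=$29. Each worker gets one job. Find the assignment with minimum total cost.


Option 1: A->1 + B->2 = $32 + $29 = $61
Option 2: A->2 + B->1 = $41 + $24 = $65
Min cost = min($61, $65) = $61

$61


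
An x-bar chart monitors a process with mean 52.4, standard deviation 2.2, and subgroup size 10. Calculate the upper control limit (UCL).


UCL = 52.4 + 3 * 2.2 / sqrt(10)

54.49


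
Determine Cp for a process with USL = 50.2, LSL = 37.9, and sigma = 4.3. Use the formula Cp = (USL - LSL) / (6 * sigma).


Cp = (50.2 - 37.9) / (6 * 4.3)

0.48


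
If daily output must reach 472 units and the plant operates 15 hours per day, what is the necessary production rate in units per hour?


Formula: Production Rate = Daily Demand / Available Hours
Rate = 472 units/day / 15 hours/day
Rate = 31.5 units/hour

31.5 units/hour


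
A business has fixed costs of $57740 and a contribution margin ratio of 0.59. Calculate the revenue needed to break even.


Formula: BER = Fixed Costs / Contribution Margin Ratio
BER = $57740 / 0.59
BER = $97864.41 (to the nearest cent)

$97864.41


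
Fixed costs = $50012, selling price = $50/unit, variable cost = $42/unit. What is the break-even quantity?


Formula: BEQ = Fixed Costs / (Price - Variable Cost)
Contribution margin = $50 - $42 = $8/unit
BEQ = ceil($50012 / $8/unit) = ceil(6251.5) = 6252 units

6252 units


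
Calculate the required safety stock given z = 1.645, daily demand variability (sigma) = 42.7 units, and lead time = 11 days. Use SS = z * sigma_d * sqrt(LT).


Formula: SS = z * sigma_d * sqrt(LT)
sqrt(LT) = sqrt(11) = 3.3166
SS = 1.645 * 42.7 * 3.3166
SS = 233.0 units

233.0 units


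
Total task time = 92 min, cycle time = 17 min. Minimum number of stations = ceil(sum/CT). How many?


Formula: N_min = ceil(Sum of Task Times / Cycle Time)
N_min = ceil(92 min / 17 min) = ceil(5.4118)
N_min = 6 stations

6


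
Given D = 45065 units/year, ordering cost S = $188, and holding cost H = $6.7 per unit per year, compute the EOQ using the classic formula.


Formula: EOQ = sqrt(2 * D * S / H)
Numerator: 2 * 45065 * 188 = 16944440
2DS/H = 16944440 / 6.7 = 2529020.9
EOQ = sqrt(2529020.9) = 1590.3 units

1590.3 units


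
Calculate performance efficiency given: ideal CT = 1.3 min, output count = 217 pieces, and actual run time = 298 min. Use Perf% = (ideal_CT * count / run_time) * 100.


Formula: Performance = (Ideal CT * Total Count) / Run Time * 100
Ideal output time = 1.3 * 217 = 282.1 min
Performance = 282.1 / 298 * 100 = 94.7%

94.7%


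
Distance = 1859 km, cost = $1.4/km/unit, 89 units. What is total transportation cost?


TC = dist * cost * units = 1859 * 1.4 * 89 = $231631.40

$231631.40


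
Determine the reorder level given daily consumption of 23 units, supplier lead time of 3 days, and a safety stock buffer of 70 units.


Formula: ROP = (Daily Demand * Lead Time) + Safety Stock
Demand during lead time = 23 * 3 = 69 units
ROP = 69 + 70 = 139 units

139 units


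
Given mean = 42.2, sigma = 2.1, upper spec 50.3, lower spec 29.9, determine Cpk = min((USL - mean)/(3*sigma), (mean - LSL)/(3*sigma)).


Cpu = (50.3 - 42.2) / (3 * 2.1) = 1.29
Cpl = (42.2 - 29.9) / (3 * 2.1) = 1.95
Cpk = min(1.29, 1.95) = 1.29

1.29


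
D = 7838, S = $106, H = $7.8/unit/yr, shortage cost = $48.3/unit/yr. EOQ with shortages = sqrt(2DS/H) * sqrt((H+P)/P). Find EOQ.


Formula: EOQ* = sqrt(2DS/H) * sqrt((H+P)/P)
Base EOQ = sqrt(2*7838*106/7.8) = 461.55 units
Correction = sqrt((7.8+48.3)/48.3) = 1.07772
EOQ* = 461.55 * 1.07772 = 497.4 units

497.4 units


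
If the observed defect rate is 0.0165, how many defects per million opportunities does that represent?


DPMO = defect_rate * 1000000 = 0.0165 * 1000000

16500


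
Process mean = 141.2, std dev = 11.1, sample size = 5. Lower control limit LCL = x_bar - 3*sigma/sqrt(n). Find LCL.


LCL = 141.2 - 3 * 11.1 / sqrt(5)

126.31


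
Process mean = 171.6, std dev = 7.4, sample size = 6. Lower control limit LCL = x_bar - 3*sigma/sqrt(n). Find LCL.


LCL = 171.6 - 3 * 7.4 / sqrt(6)

162.54


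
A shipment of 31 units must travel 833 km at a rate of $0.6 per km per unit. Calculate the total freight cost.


TC = dist * cost * units = 833 * 0.6 * 31 = $15493.80

$15493.80


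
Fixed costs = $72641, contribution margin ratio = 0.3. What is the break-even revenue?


Formula: BER = Fixed Costs / Contribution Margin Ratio
BER = $72641 / 0.3
BER = $242136.67 (to the nearest cent)

$242136.67


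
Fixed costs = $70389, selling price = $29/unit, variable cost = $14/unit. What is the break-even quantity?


Formula: BEQ = Fixed Costs / (Price - Variable Cost)
Contribution margin = $29 - $14 = $15/unit
BEQ = ceil($70389 / $15/unit) = ceil(4692.6) = 4693 units

4693 units


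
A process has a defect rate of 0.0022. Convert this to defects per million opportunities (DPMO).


DPMO = defect_rate * 1000000 = 0.0022 * 1000000

2200


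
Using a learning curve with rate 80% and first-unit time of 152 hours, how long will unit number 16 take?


Formula: T_n = T_1 * (learning_rate)^(log2(n)) where learning_rate = rate/100
Doublings = log2(16) = 4
T_n = 152 * 0.8^4
T_n = 152 * 0.4096 = 62.3 hours

62.3 hours


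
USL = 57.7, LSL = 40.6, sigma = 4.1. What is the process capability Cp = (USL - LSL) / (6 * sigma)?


Cp = (57.7 - 40.6) / (6 * 4.1)

0.7


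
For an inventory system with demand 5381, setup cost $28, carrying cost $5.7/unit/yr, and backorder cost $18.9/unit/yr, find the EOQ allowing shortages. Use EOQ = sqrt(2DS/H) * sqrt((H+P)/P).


Formula: EOQ* = sqrt(2DS/H) * sqrt((H+P)/P)
Base EOQ = sqrt(2*5381*28/5.7) = 229.93 units
Correction = sqrt((5.7+18.9)/18.9) = 1.14087
EOQ* = 229.93 * 1.14087 = 262.3 units

262.3 units


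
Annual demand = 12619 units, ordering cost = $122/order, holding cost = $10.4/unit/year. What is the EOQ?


Formula: EOQ = sqrt(2 * D * S / H)
Numerator: 2 * 12619 * 122 = 3079036
2DS/H = 3079036 / 10.4 = 296061.2
EOQ = sqrt(296061.2) = 544.1 units

544.1 units


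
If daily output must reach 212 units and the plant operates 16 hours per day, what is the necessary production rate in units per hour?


Formula: Production Rate = Daily Demand / Available Hours
Rate = 212 units/day / 16 hours/day
Rate = 13.3 units/hour

13.3 units/hour


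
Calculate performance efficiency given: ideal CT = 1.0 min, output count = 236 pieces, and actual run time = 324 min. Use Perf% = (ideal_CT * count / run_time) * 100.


Formula: Performance = (Ideal CT * Total Count) / Run Time * 100
Ideal output time = 1.0 * 236 = 236.0 min
Performance = 236.0 / 324 * 100 = 72.8%

72.8%


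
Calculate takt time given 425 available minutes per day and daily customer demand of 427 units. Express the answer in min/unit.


Formula: Takt Time = Available Production Time / Customer Demand
Takt = 425 min/day / 427 units/day
Takt = 1.0 min/unit

1.0 min/unit


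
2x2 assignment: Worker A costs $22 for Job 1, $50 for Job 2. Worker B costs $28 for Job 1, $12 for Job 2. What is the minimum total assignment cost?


Option 1: A->1 + B->2 = $22 + $12 = $34
Option 2: A->2 + B->1 = $50 + $28 = $78
Min cost = min($34, $78) = $34

$34


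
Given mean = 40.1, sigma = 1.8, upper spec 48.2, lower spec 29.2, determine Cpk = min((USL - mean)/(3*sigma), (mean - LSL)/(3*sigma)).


Cpu = (48.2 - 40.1) / (3 * 1.8) = 1.5
Cpl = (40.1 - 29.2) / (3 * 1.8) = 2.02
Cpk = min(1.5, 2.02) = 1.5

1.5


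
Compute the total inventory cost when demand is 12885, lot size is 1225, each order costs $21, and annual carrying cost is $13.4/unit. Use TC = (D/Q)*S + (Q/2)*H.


TC = 12885/1225 * 21 + 1225/2 * 13.4

$8428.39


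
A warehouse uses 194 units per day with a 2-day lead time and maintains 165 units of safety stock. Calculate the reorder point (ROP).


Formula: ROP = (Daily Demand * Lead Time) + Safety Stock
Demand during lead time = 194 * 2 = 388 units
ROP = 388 + 165 = 553 units

553 units


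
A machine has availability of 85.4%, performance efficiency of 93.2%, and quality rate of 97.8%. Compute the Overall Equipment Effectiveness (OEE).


Formula: OEE = Availability * Performance * Quality / 10000
A * P = 85.4% * 93.2% / 100 = 79.59%
OEE = 79.59% * 97.8% / 100 = 77.8%

77.8%


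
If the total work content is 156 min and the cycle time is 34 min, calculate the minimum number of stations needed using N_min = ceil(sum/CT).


Formula: N_min = ceil(Sum of Task Times / Cycle Time)
N_min = ceil(156 min / 34 min) = ceil(4.5882)
N_min = 5 stations

5


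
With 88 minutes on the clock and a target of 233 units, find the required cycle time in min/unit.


Formula: CT = Available Time / Number of Units
CT = 88 min / 233 units
CT = 0.38 min/unit

0.38 min/unit


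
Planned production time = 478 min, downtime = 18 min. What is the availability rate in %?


Formula: Availability = (Planned Time - Downtime) / Planned Time * 100
Uptime = 478 - 18 = 460 min
Availability = 460 / 478 * 100 = 96.2%

96.2%


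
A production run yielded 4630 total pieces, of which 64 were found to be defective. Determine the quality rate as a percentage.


Formula: Quality Rate = Good Pieces / Total Pieces * 100
Good pieces = 4630 - 64 = 4566
QR = 4566 / 4630 * 100 = 98.6%

98.6%


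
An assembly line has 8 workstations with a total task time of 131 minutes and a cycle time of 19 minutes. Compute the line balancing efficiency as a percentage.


Formula: Efficiency = Sum of Task Times / (N_stations * CT) * 100
Total station capacity = 8 stations * 19 min = 152 min
Efficiency = 131 / 152 * 100 = 86.2%

86.2%


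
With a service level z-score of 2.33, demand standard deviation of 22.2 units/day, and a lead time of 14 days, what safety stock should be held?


Formula: SS = z * sigma_d * sqrt(LT)
sqrt(LT) = sqrt(14) = 3.7417
SS = 2.33 * 22.2 * 3.7417
SS = 193.5 units

193.5 units


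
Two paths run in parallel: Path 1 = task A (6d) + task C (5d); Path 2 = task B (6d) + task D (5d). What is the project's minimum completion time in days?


Path 1 = 6 + 5 = 11 days
Path 2 = 6 + 5 = 11 days
Duration = max(11, 11) = 11 days

11 days


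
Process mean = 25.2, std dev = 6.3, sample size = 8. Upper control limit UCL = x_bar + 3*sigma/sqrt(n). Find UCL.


UCL = 25.2 + 3 * 6.3 / sqrt(8)

31.88


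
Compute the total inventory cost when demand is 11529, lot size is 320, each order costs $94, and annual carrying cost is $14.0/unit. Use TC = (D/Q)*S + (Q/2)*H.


TC = 11529/320 * 94 + 320/2 * 14.0

$5626.64


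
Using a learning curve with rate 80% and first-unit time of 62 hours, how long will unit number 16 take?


Formula: T_n = T_1 * (learning_rate)^(log2(n)) where learning_rate = rate/100
Doublings = log2(16) = 4
T_n = 62 * 0.8^4
T_n = 62 * 0.4096 = 25.4 hours

25.4 hours


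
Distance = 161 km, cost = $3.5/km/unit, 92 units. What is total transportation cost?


TC = dist * cost * units = 161 * 3.5 * 92 = $51842.00

$51842.00


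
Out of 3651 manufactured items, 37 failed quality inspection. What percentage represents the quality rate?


Formula: Quality Rate = Good Pieces / Total Pieces * 100
Good pieces = 3651 - 37 = 3614
QR = 3614 / 3651 * 100 = 99.0%

99.0%


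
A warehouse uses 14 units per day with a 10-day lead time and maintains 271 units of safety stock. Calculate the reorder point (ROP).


Formula: ROP = (Daily Demand * Lead Time) + Safety Stock
Demand during lead time = 14 * 10 = 140 units
ROP = 140 + 271 = 411 units

411 units


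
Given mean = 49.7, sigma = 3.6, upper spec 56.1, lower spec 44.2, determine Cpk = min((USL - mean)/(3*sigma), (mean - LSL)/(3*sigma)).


Cpu = (56.1 - 49.7) / (3 * 3.6) = 0.59
Cpl = (49.7 - 44.2) / (3 * 3.6) = 0.51
Cpk = min(0.59, 0.51) = 0.51

0.51


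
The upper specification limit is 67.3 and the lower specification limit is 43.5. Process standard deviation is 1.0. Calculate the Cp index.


Cp = (67.3 - 43.5) / (6 * 1.0)

3.97


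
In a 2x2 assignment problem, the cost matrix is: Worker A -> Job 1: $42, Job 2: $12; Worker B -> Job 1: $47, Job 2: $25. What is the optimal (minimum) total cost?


Option 1: A->1 + B->2 = $42 + $25 = $67
Option 2: A->2 + B->1 = $12 + $47 = $59
Min cost = min($67, $59) = $59

$59


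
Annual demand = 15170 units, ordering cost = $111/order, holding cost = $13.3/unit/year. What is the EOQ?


Formula: EOQ = sqrt(2 * D * S / H)
Numerator: 2 * 15170 * 111 = 3367740
2DS/H = 3367740 / 13.3 = 253213.5
EOQ = sqrt(253213.5) = 503.2 units

503.2 units


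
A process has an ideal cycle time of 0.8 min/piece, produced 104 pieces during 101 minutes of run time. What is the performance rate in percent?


Formula: Performance = (Ideal CT * Total Count) / Run Time * 100
Ideal output time = 0.8 * 104 = 83.2 min
Performance = 83.2 / 101 * 100 = 82.4%

82.4%


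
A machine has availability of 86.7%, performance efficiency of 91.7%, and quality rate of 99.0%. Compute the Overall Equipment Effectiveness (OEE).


Formula: OEE = Availability * Performance * Quality / 10000
A * P = 86.7% * 91.7% / 100 = 79.5%
OEE = 79.5% * 99.0% / 100 = 78.7%

78.7%


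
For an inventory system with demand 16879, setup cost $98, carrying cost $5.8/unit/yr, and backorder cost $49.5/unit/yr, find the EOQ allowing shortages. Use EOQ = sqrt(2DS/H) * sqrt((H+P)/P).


Formula: EOQ* = sqrt(2DS/H) * sqrt((H+P)/P)
Base EOQ = sqrt(2*16879*98/5.8) = 755.24 units
Correction = sqrt((5.8+49.5)/49.5) = 1.05696
EOQ* = 755.24 * 1.05696 = 798.3 units

798.3 units


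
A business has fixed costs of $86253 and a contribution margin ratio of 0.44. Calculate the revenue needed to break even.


Formula: BER = Fixed Costs / Contribution Margin Ratio
BER = $86253 / 0.44
BER = $196029.55 (to the nearest cent)

$196029.55


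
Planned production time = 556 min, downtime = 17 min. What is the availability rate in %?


Formula: Availability = (Planned Time - Downtime) / Planned Time * 100
Uptime = 556 - 17 = 539 min
Availability = 539 / 556 * 100 = 96.9%

96.9%


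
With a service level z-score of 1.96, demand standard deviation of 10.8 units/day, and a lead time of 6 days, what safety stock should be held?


Formula: SS = z * sigma_d * sqrt(LT)
sqrt(LT) = sqrt(6) = 2.4495
SS = 1.96 * 10.8 * 2.4495
SS = 51.9 units

51.9 units


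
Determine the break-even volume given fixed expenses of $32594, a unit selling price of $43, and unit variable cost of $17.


Formula: BEQ = Fixed Costs / (Price - Variable Cost)
Contribution margin = $43 - $17 = $26/unit
BEQ = ceil($32594 / $26/unit) = ceil(1253.62) = 1254 units

1254 units


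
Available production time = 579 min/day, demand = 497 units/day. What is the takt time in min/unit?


Formula: Takt Time = Available Production Time / Customer Demand
Takt = 579 min/day / 497 units/day
Takt = 1.16 min/unit

1.16 min/unit


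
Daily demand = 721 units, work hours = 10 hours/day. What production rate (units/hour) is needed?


Formula: Production Rate = Daily Demand / Available Hours
Rate = 721 units/day / 10 hours/day
Rate = 72.1 units/hour

72.1 units/hour


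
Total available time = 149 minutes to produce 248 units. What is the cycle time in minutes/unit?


Formula: CT = Available Time / Number of Units
CT = 149 min / 248 units
CT = 0.6 min/unit

0.6 min/unit


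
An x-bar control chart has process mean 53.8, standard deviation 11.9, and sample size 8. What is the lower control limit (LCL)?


LCL = 53.8 - 3 * 11.9 / sqrt(8)

41.18


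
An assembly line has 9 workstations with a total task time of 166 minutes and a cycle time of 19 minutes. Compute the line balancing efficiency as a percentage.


Formula: Efficiency = Sum of Task Times / (N_stations * CT) * 100
Total station capacity = 9 stations * 19 min = 171 min
Efficiency = 166 / 171 * 100 = 97.1%

97.1%


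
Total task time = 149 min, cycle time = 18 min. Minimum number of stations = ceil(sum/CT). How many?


Formula: N_min = ceil(Sum of Task Times / Cycle Time)
N_min = ceil(149 min / 18 min) = ceil(8.2778)
N_min = 9 stations

9


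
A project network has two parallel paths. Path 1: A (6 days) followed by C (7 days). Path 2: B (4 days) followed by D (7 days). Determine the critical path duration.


Path 1 = 6 + 7 = 13 days
Path 2 = 4 + 7 = 11 days
Duration = max(13, 11) = 13 days

13 days


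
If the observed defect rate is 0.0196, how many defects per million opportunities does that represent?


DPMO = defect_rate * 1000000 = 0.0196 * 1000000

19600


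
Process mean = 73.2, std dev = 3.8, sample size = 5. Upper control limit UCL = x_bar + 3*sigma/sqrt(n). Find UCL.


UCL = 73.2 + 3 * 3.8 / sqrt(5)

78.3


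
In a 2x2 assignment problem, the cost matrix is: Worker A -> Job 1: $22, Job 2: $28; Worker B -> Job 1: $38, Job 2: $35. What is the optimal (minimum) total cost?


Option 1: A->1 + B->2 = $22 + $35 = $57
Option 2: A->2 + B->1 = $28 + $38 = $66
Min cost = min($57, $66) = $57

$57


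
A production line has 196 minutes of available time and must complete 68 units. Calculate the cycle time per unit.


Formula: CT = Available Time / Number of Units
CT = 196 min / 68 units
CT = 2.88 min/unit

2.88 min/unit


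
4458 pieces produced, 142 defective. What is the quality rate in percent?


Formula: Quality Rate = Good Pieces / Total Pieces * 100
Good pieces = 4458 - 142 = 4316
QR = 4316 / 4458 * 100 = 96.8%

96.8%


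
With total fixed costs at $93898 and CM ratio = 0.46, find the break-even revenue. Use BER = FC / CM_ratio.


Formula: BER = Fixed Costs / Contribution Margin Ratio
BER = $93898 / 0.46
BER = $204126.09 (to the nearest cent)

$204126.09


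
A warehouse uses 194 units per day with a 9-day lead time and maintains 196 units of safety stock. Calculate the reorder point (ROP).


Formula: ROP = (Daily Demand * Lead Time) + Safety Stock
Demand during lead time = 194 * 9 = 1746 units
ROP = 1746 + 196 = 1942 units

1942 units


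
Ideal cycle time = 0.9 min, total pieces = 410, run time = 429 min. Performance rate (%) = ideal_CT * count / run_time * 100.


Formula: Performance = (Ideal CT * Total Count) / Run Time * 100
Ideal output time = 0.9 * 410 = 369.0 min
Performance = 369.0 / 429 * 100 = 86.0%

86.0%


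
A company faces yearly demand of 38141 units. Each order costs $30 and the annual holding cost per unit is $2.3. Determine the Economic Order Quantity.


Formula: EOQ = sqrt(2 * D * S / H)
Numerator: 2 * 38141 * 30 = 2288460
2DS/H = 2288460 / 2.3 = 994982.6
EOQ = sqrt(994982.6) = 997.5 units

997.5 units


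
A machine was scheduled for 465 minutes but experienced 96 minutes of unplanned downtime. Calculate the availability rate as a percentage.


Formula: Availability = (Planned Time - Downtime) / Planned Time * 100
Uptime = 465 - 96 = 369 min
Availability = 369 / 465 * 100 = 79.4%

79.4%


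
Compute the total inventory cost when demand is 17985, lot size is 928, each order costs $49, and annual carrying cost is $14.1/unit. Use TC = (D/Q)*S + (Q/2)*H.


TC = 17985/928 * 49 + 928/2 * 14.1

$7492.04


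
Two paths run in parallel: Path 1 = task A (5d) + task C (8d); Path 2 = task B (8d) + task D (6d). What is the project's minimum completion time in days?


Path 1 = 5 + 8 = 13 days
Path 2 = 8 + 6 = 14 days
Duration = max(13, 14) = 14 days

14 days


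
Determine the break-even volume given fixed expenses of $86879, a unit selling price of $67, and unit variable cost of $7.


Formula: BEQ = Fixed Costs / (Price - Variable Cost)
Contribution margin = $67 - $7 = $60/unit
BEQ = ceil($86879 / $60/unit) = ceil(1447.98) = 1448 units

1448 units


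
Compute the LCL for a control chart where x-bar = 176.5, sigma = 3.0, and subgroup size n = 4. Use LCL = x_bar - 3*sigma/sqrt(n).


LCL = 176.5 - 3 * 3.0 / sqrt(4)

172.0


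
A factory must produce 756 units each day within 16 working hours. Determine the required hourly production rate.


Formula: Production Rate = Daily Demand / Available Hours
Rate = 756 units/day / 16 hours/day
Rate = 47.3 units/hour

47.3 units/hour


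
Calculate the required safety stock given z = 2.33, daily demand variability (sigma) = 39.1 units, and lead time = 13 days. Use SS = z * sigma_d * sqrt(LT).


Formula: SS = z * sigma_d * sqrt(LT)
sqrt(LT) = sqrt(13) = 3.6056
SS = 2.33 * 39.1 * 3.6056
SS = 328.5 units

328.5 units


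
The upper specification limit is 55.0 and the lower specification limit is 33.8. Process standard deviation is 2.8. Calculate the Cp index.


Cp = (55.0 - 33.8) / (6 * 2.8)

1.26


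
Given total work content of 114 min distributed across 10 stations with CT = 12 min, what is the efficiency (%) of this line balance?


Formula: Efficiency = Sum of Task Times / (N_stations * CT) * 100
Total station capacity = 10 stations * 12 min = 120 min
Efficiency = 114 / 120 * 100 = 95.0%

95.0%


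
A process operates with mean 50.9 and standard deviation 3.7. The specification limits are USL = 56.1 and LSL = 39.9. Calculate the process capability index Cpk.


Cpu = (56.1 - 50.9) / (3 * 3.7) = 0.47
Cpl = (50.9 - 39.9) / (3 * 3.7) = 0.99
Cpk = min(0.47, 0.99) = 0.47

0.47


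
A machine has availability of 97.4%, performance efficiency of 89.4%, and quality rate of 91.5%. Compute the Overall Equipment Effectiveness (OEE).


Formula: OEE = Availability * Performance * Quality / 10000
A * P = 97.4% * 89.4% / 100 = 87.08%
OEE = 87.08% * 91.5% / 100 = 79.7%

79.7%


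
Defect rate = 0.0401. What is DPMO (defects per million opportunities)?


DPMO = defect_rate * 1000000 = 0.0401 * 1000000

40100


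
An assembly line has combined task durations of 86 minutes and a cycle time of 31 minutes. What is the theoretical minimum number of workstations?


Formula: N_min = ceil(Sum of Task Times / Cycle Time)
N_min = ceil(86 min / 31 min) = ceil(2.7742)
N_min = 3 stations

3


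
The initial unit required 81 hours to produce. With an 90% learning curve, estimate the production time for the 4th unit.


Formula: T_n = T_1 * (learning_rate)^(log2(n)) where learning_rate = rate/100
Doublings = log2(4) = 2
T_n = 81 * 0.9^2
T_n = 81 * 0.81 = 65.6 hours

65.6 hours


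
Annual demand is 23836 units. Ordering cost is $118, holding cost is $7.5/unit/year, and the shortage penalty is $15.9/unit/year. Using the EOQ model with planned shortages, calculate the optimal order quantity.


Formula: EOQ* = sqrt(2DS/H) * sqrt((H+P)/P)
Base EOQ = sqrt(2*23836*118/7.5) = 866.05 units
Correction = sqrt((7.5+15.9)/15.9) = 1.21314
EOQ* = 866.05 * 1.21314 = 1050.6 units

1050.6 units


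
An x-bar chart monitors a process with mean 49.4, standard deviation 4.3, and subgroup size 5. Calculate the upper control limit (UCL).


UCL = 49.4 + 3 * 4.3 / sqrt(5)

55.17


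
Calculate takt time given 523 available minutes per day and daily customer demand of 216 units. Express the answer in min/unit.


Formula: Takt Time = Available Production Time / Customer Demand
Takt = 523 min/day / 216 units/day
Takt = 2.42 min/unit

2.42 min/unit


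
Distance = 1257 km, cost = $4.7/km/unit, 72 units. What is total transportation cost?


TC = dist * cost * units = 1257 * 4.7 * 72 = $425368.80

$425368.80


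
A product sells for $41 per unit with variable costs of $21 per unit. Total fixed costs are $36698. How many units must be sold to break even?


Formula: BEQ = Fixed Costs / (Price - Variable Cost)
Contribution margin = $41 - $21 = $20/unit
BEQ = ceil($36698 / $20/unit) = ceil(1834.9) = 1835 units

1835 units


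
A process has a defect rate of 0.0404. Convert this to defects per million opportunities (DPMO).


DPMO = defect_rate * 1000000 = 0.0404 * 1000000

40400


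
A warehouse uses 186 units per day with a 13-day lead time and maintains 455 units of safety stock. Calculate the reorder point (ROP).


Formula: ROP = (Daily Demand * Lead Time) + Safety Stock
Demand during lead time = 186 * 13 = 2418 units
ROP = 2418 + 455 = 2873 units

2873 units


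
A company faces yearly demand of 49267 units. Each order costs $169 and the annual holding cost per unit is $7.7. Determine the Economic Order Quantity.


Formula: EOQ = sqrt(2 * D * S / H)
Numerator: 2 * 49267 * 169 = 16652246
2DS/H = 16652246 / 7.7 = 2162629.4
EOQ = sqrt(2162629.4) = 1470.6 units

1470.6 units


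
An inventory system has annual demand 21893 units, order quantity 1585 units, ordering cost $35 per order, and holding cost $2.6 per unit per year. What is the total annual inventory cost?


TC = 21893/1585 * 35 + 1585/2 * 2.6

$2543.94


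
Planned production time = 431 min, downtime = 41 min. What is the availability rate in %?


Formula: Availability = (Planned Time - Downtime) / Planned Time * 100
Uptime = 431 - 41 = 390 min
Availability = 390 / 431 * 100 = 90.5%

90.5%


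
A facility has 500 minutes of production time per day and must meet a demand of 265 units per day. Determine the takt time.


Formula: Takt Time = Available Production Time / Customer Demand
Takt = 500 min/day / 265 units/day
Takt = 1.89 min/unit

1.89 min/unit


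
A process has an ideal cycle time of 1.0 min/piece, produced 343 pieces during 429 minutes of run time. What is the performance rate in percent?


Formula: Performance = (Ideal CT * Total Count) / Run Time * 100
Ideal output time = 1.0 * 343 = 343.0 min
Performance = 343.0 / 429 * 100 = 80.0%

80.0%


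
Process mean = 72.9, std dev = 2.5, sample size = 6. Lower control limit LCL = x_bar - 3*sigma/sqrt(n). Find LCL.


LCL = 72.9 - 3 * 2.5 / sqrt(6)

69.84


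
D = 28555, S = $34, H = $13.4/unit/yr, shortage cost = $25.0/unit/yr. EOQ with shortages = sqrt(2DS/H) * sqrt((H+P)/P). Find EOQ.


Formula: EOQ* = sqrt(2DS/H) * sqrt((H+P)/P)
Base EOQ = sqrt(2*28555*34/13.4) = 380.67 units
Correction = sqrt((13.4+25.0)/25.0) = 1.23935
EOQ* = 380.67 * 1.23935 = 471.8 units

471.8 units


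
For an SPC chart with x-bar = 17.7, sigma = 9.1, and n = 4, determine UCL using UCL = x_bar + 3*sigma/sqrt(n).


UCL = 17.7 + 3 * 9.1 / sqrt(4)

31.35


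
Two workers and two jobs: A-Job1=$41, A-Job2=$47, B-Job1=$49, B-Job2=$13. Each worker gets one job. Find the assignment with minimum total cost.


Option 1: A->1 + B->2 = $41 + $13 = $54
Option 2: A->2 + B->1 = $47 + $49 = $96
Min cost = min($54, $96) = $54

$54


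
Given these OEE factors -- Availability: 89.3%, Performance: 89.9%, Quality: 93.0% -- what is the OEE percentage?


Formula: OEE = Availability * Performance * Quality / 10000
A * P = 89.3% * 89.9% / 100 = 80.28%
OEE = 80.28% * 93.0% / 100 = 74.7%

74.7%


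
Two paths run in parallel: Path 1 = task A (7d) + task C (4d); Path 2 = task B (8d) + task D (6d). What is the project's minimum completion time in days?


Path 1 = 7 + 4 = 11 days
Path 2 = 8 + 6 = 14 days
Duration = max(11, 14) = 14 days

14 days


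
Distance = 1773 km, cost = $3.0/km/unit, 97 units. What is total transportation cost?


TC = dist * cost * units = 1773 * 3.0 * 97 = $515943.00

$515943.00


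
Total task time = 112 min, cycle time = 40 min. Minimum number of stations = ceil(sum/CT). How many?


Formula: N_min = ceil(Sum of Task Times / Cycle Time)
N_min = ceil(112 min / 40 min) = ceil(2.8)
N_min = 3 stations

3


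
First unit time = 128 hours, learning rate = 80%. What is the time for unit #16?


Formula: T_n = T_1 * (learning_rate)^(log2(n)) where learning_rate = rate/100
Doublings = log2(16) = 4
T_n = 128 * 0.8^4
T_n = 128 * 0.4096 = 52.4 hours

52.4 hours


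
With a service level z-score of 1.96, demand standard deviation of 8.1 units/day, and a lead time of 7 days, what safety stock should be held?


Formula: SS = z * sigma_d * sqrt(LT)
sqrt(LT) = sqrt(7) = 2.6458
SS = 1.96 * 8.1 * 2.6458
SS = 42.0 units

42.0 units


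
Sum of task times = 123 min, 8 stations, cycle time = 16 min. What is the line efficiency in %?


Formula: Efficiency = Sum of Task Times / (N_stations * CT) * 100
Total station capacity = 8 stations * 16 min = 128 min
Efficiency = 123 / 128 * 100 = 96.1%

96.1%


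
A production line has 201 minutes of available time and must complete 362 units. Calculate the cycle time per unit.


Formula: CT = Available Time / Number of Units
CT = 201 min / 362 units
CT = 0.56 min/unit

0.56 min/unit


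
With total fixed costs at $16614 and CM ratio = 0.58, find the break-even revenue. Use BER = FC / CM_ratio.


Formula: BER = Fixed Costs / Contribution Margin Ratio
BER = $16614 / 0.58
BER = $28644.83 (to the nearest cent)

$28644.83


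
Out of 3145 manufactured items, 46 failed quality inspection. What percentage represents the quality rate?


Formula: Quality Rate = Good Pieces / Total Pieces * 100
Good pieces = 3145 - 46 = 3099
QR = 3099 / 3145 * 100 = 98.5%

98.5%


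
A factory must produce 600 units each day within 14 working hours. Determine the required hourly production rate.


Formula: Production Rate = Daily Demand / Available Hours
Rate = 600 units/day / 14 hours/day
Rate = 42.9 units/hour

42.9 units/hour


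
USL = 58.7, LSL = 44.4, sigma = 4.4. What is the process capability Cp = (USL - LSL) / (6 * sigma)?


Cp = (58.7 - 44.4) / (6 * 4.4)

0.54


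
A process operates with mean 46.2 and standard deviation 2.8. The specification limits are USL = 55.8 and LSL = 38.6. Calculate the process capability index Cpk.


Cpu = (55.8 - 46.2) / (3 * 2.8) = 1.14
Cpl = (46.2 - 38.6) / (3 * 2.8) = 0.9
Cpk = min(1.14, 0.9) = 0.9

0.9


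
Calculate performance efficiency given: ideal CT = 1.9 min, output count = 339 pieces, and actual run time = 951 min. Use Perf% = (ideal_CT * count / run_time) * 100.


Formula: Performance = (Ideal CT * Total Count) / Run Time * 100
Ideal output time = 1.9 * 339 = 644.1 min
Performance = 644.1 / 951 * 100 = 67.7%

67.7%


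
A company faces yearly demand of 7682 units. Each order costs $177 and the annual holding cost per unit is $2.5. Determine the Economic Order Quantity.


Formula: EOQ = sqrt(2 * D * S / H)
Numerator: 2 * 7682 * 177 = 2719428
2DS/H = 2719428 / 2.5 = 1087771.2
EOQ = sqrt(1087771.2) = 1043.0 units

1043.0 units


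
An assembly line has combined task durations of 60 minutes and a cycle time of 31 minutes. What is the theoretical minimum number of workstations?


Formula: N_min = ceil(Sum of Task Times / Cycle Time)
N_min = ceil(60 min / 31 min) = ceil(1.9355)
N_min = 2 stations

2


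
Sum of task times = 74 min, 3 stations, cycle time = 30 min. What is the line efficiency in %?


Formula: Efficiency = Sum of Task Times / (N_stations * CT) * 100
Total station capacity = 3 stations * 30 min = 90 min
Efficiency = 74 / 90 * 100 = 82.2%

82.2%


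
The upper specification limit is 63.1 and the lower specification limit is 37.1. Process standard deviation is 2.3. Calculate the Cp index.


Cp = (63.1 - 37.1) / (6 * 2.3)

1.88


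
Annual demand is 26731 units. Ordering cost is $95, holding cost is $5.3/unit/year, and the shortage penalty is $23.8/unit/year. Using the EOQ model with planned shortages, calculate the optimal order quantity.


Formula: EOQ* = sqrt(2DS/H) * sqrt((H+P)/P)
Base EOQ = sqrt(2*26731*95/5.3) = 978.92 units
Correction = sqrt((5.3+23.8)/23.8) = 1.10575
EOQ* = 978.92 * 1.10575 = 1082.4 units

1082.4 units


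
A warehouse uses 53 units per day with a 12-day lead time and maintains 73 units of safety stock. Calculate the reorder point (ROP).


Formula: ROP = (Daily Demand * Lead Time) + Safety Stock
Demand during lead time = 53 * 12 = 636 units
ROP = 636 + 73 = 709 units

709 units


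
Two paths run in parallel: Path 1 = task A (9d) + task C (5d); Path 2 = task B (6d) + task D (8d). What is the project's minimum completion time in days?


Path 1 = 9 + 5 = 14 days
Path 2 = 6 + 8 = 14 days
Duration = max(14, 14) = 14 days

14 days


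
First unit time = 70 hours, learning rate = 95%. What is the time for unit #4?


Formula: T_n = T_1 * (learning_rate)^(log2(n)) where learning_rate = rate/100
Doublings = log2(4) = 2
T_n = 70 * 0.95^2
T_n = 70 * 0.9025 = 63.2 hours

63.2 hours
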